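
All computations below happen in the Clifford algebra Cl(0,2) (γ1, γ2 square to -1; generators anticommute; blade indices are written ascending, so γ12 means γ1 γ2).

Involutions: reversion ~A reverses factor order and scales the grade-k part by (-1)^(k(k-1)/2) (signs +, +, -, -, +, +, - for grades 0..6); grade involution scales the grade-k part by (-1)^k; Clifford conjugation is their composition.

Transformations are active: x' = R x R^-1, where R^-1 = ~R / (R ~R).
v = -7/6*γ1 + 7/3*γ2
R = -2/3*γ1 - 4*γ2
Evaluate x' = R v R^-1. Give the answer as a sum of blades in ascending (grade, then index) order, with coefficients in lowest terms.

~R = -2/3*γ1 - 4*γ2, and R ~R = -148/9, so R^-1 = ~R / (-148/9).
R v = 77/9 - 56/9*γ12
Answer: 413/222*γ1 + 203/111*γ2


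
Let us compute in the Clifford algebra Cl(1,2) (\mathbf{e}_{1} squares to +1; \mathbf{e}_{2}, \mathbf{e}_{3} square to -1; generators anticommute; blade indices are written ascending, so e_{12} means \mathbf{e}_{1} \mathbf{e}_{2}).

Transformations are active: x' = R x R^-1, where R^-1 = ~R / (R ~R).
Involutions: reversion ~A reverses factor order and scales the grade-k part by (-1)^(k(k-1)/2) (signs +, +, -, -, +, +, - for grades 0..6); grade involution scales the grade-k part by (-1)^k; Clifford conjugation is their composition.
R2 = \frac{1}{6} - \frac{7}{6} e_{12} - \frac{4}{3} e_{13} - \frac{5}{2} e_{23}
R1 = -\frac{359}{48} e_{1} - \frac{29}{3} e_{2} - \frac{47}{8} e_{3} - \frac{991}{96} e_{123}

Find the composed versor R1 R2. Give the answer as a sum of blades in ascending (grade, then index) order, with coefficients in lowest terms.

Distribute over the terms of R1 (each basis-blade product reordered to ascending indices, repeated generators contracted through their squares):
(-\frac{359}{48} e_{1}) R2 = -\frac{359}{288} e_{1} + \frac{2513}{288} e_{2} + \frac{359}{36} e_{3} + \frac{1795}{96} e_{123}
(-\frac{29}{3} e_{2}) R2 = \frac{203}{18} e_{1} - \frac{29}{18} e_{2} - \frac{145}{6} e_{3} - \frac{116}{9} e_{123}
(-\frac{47}{8} e_{3}) R2 = \frac{47}{6} e_{1} + \frac{235}{16} e_{2} - \frac{47}{48} e_{3} + \frac{329}{48} e_{123}
(-\frac{991}{96} e_{123}) R2 = -\frac{4955}{192} e_{1} - \frac{991}{72} e_{2} + \frac{6937}{576} e_{3} - \frac{991}{576} e_{123}
Summing the partial products and collecting blades:
Answer: -\frac{1525}{192} e_{1} + \frac{2315}{288} e_{2} - \frac{601}{192} e_{3} + \frac{2101}{192} e_{123}


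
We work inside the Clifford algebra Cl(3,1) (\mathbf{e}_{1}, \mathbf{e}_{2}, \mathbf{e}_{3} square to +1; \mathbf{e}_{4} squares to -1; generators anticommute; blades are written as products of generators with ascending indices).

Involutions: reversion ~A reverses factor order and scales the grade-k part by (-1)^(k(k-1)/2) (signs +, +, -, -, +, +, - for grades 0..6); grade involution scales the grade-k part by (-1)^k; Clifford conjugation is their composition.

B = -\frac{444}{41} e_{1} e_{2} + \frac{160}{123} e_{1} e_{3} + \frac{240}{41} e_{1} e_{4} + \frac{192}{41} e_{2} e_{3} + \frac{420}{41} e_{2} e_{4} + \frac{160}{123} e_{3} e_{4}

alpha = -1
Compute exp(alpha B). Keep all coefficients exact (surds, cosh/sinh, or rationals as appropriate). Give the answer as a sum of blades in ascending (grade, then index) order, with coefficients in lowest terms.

B^2 term by term: the squares give (-\frac{444}{41})^2*(e_{1} e_{2})^2 + (\frac{160}{123})^2*(e_{1} e_{3})^2 + (\frac{240}{41})^2*(e_{1} e_{4})^2 + (\frac{192}{41})^2*(e_{2} e_{3})^2 + (\frac{420}{41})^2*(e_{2} e_{4})^2 + (\frac{160}{123})^2*(e_{3} e_{4})^2 = \frac{197136}{1681}*(-1) + \frac{25600}{15129}*(-1) + \frac{57600}{1681}*(+1) + \frac{36864}{1681}*(-1) + \frac{176400}{1681}*(+1) + \frac{25600}{15129}*(+1) = 0 (each basis 2-blade squares to minus the product of its generators' squares); cross terms between blades sharing an index anticommute and cancel; the commuting (index-disjoint) pairs give grade-4 terms 2*c*c'*(blade product), which cancel blade by blade — e_{1} e_{2} e_{3} e_{4}: -\frac{47360}{1681} - \frac{44800}{1681} + \frac{92160}{1681} = 0 — confirming B is simple. So B^2 = 0.
B^2 = 0, and the exponential is exactly linear here: exp(alpha B) = 1 + alpha B (parabolic case).
Answer: 1 + \frac{444}{41} e_{1} e_{2} - \frac{160}{123} e_{1} e_{3} - \frac{240}{41} e_{1} e_{4} - \frac{192}{41} e_{2} e_{3} - \frac{420}{41} e_{2} e_{4} - \frac{160}{123} e_{3} e_{4}


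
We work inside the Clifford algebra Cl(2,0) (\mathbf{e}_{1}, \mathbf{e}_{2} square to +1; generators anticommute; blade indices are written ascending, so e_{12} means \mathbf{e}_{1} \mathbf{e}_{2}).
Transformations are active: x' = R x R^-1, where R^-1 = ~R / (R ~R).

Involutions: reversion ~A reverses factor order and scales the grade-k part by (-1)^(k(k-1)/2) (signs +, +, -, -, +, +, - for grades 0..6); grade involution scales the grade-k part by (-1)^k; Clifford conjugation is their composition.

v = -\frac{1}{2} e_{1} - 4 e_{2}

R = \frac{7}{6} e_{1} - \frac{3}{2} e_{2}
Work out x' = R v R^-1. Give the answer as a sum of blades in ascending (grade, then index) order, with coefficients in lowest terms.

~R = \frac{7}{6} e_{1} - \frac{3}{2} e_{2}, and R ~R = \frac{65}{18}, so R^-1 = ~R / (\frac{65}{18}).
R v = \frac{65}{12} - \frac{65}{12} e_{12}
Answer: 4 e_{1} - \frac{1}{2} e_{2}


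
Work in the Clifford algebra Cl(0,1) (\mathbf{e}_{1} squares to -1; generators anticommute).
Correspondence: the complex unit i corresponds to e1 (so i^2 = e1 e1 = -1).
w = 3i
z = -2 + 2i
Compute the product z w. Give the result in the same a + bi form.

In blades: z = -2 + 2 e_{1}, w = 3 e_{1}.
Distribute z over w term by term (generator squares from the signature, products reordered to ascending indices): (-2)*w = -6 e_{1}; (2 e_{1})*w = -6.
Sum: -6 - 6 e_{1}; translating back through the correspondence:
Answer: -6 - 6i


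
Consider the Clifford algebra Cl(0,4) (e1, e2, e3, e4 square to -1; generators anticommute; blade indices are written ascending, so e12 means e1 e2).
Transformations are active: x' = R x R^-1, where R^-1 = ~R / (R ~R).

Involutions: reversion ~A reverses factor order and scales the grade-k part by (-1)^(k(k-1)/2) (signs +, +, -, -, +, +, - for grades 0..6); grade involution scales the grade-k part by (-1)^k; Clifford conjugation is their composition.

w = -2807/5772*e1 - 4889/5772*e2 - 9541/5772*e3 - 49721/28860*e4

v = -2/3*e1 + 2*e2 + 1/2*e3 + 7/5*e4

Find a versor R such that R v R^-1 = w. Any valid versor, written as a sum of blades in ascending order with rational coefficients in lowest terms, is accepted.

The midline construction: v and w both square to -5989/900, so reflecting in their sum -6655/5772*e1 + 6655/5772*e2 - 6655/5772*e3 - 9317/28860*e4 exchanges them.
Answer: -6655/5772*e1 + 6655/5772*e2 - 6655/5772*e3 - 9317/28860*e4


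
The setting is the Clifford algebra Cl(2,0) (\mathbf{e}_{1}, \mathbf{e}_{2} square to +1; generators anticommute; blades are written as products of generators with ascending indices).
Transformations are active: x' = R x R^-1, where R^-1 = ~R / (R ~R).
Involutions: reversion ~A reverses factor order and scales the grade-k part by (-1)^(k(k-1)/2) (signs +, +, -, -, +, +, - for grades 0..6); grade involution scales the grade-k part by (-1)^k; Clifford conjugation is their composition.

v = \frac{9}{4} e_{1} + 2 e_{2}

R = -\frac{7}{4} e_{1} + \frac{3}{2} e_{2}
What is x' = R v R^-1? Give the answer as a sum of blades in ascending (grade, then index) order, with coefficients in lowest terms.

~R = -\frac{7}{4} e_{1} + \frac{3}{2} e_{2}, and R ~R = \frac{85}{16}, so R^-1 = ~R / (\frac{85}{16}).
R v = -\frac{15}{16} - \frac{55}{8} e_{1} e_{2}
Answer: -\frac{111}{68} e_{1} - \frac{43}{17} e_{2}


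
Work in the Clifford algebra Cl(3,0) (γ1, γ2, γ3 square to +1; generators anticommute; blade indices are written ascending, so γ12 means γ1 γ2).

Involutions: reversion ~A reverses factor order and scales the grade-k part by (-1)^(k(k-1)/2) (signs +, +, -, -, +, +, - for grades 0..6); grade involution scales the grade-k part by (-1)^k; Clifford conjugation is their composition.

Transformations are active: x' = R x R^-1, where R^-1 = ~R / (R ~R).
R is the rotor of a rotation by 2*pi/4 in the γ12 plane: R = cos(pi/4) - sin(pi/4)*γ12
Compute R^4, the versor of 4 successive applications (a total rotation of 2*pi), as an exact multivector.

Rotor phase runs at HALF the rotation angle; powers of one rotor simply add phase, so after 4 steps in γ12 the phase is 4*pi/4 = pi and R^4 = cos(pi) - sin(pi)*γ12.
cos(pi) = -1 and sin(pi) = 0, so R^4 = -1. The total rotation 2*pi is 1 full turn, so every vector returns to itself, yet the rotor is -1, on the OTHER sheet of the double cover (an odd number of 2*pi turns).
Answer: -1


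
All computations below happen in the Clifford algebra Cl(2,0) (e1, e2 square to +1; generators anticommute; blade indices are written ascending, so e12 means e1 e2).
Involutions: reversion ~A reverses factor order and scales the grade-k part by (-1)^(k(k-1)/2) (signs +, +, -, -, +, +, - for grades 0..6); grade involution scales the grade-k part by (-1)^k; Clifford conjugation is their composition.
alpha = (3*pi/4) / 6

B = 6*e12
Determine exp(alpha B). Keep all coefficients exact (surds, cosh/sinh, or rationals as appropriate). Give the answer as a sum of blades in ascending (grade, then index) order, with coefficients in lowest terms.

B^2 = (6)^2*(e12)^2 = 36*(-1) = -36 (a basis 2-blade squares to minus the product of its generators' squares).
B^2 = -36 — a negative square means the series sums to a rotation: l = 6, alpha*l = 3*pi/4, so exp(alpha B) = cos(3*pi/4) + (sin(3*pi/4)/6)*B = -sqrt(2)/2 + (sqrt(2)/12)*B.
Answer: -sqrt(2)/2 + sqrt(2)/2*e12


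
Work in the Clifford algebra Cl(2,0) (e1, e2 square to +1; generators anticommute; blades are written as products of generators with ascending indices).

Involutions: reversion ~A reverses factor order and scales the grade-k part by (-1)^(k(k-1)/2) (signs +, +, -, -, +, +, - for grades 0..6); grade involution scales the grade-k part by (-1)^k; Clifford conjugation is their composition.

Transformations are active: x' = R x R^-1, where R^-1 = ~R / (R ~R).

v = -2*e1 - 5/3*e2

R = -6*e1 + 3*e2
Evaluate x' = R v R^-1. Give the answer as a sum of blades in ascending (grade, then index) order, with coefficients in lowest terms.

~R = -6*e1 + 3*e2, and R ~R = 45, so R^-1 = ~R / (45).
R v = 7 + 16*e1 e2
Answer: 2/15*e1 + 13/5*e2


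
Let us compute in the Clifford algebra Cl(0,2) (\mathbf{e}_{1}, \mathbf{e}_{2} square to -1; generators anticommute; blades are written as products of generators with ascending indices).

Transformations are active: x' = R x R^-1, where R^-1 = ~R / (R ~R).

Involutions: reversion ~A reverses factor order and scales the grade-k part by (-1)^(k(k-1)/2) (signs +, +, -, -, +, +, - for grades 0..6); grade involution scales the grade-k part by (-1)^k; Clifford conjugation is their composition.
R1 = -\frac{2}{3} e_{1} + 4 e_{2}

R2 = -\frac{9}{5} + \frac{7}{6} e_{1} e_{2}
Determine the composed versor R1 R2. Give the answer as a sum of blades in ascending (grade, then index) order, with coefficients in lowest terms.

Distribute over the terms of R1 (each basis-blade product reordered to ascending indices, repeated generators contracted through their squares):
(-\frac{2}{3} e_{1}) R2 = \frac{6}{5} e_{1} + \frac{7}{9} e_{2}
(4 e_{2}) R2 = \frac{14}{3} e_{1} - \frac{36}{5} e_{2}
Summing the partial products and collecting blades:
Answer: \frac{88}{15} e_{1} - \frac{289}{45} e_{2}


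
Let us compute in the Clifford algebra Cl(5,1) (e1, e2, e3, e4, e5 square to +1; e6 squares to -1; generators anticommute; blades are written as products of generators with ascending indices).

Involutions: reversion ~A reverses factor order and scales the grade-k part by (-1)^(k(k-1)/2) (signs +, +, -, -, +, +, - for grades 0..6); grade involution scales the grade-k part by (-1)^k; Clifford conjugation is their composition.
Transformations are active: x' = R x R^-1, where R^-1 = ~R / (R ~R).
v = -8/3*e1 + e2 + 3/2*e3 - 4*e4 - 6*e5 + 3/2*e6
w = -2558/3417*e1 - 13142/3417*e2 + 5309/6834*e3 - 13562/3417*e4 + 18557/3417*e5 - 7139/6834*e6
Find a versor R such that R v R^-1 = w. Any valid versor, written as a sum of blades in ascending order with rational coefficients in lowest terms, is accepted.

Construction: equal norms (both 541/9) license R = v + w = -3890/1139*e1 - 9725/3417*e2 + 7780/3417*e3 - 27230/3417*e4 - 1945/3417*e5 + 1556/3417*e6 — nothing changes along that direction, while (v - w)/2 changes sign, so v maps onto w.
Answer: -3890/1139*e1 - 9725/3417*e2 + 7780/3417*e3 - 27230/3417*e4 - 1945/3417*e5 + 1556/3417*e6


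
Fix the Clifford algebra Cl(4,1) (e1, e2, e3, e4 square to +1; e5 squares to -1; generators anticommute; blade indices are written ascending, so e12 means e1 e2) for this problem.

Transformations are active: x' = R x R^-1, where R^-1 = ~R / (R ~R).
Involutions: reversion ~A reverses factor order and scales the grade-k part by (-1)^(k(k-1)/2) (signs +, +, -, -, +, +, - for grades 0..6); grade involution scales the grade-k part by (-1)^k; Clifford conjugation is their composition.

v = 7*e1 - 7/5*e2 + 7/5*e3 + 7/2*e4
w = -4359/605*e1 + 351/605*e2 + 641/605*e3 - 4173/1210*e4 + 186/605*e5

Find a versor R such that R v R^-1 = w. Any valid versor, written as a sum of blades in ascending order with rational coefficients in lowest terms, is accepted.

Equal squares first: v^2 = w^2 = 6517/100. Then v + w = -124/605*e1 - 496/605*e2 + 1488/605*e3 + 31/605*e4 + 186/605*e5 is a versor taking v to w, provided it is invertible.
Answer: -124/605*e1 - 496/605*e2 + 1488/605*e3 + 31/605*e4 + 186/605*e5


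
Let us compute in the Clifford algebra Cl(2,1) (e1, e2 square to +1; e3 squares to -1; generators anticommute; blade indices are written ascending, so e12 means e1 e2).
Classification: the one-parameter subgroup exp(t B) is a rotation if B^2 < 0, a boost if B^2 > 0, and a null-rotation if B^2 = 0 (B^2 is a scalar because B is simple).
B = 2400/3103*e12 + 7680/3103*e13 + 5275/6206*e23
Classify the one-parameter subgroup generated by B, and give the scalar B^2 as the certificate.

B^2 term by term: the squares give (2400/3103)^2*(e12)^2 + (7680/3103)^2*(e13)^2 + (5275/6206)^2*(e23)^2 = 5760000/9628609*(-1) + 58982400/9628609*(+1) + 27825625/38514436*(+1) = 25/4 (each basis 2-blade squares to minus the product of its generators' squares); cross terms between blades sharing an index anticommute and cancel. So B^2 = 25/4.
Answer: boost, certificate B^2 = 25/4. Note: conjugating B changes its blade decomposition but never the scalar B^2 = 25/4, whose sign settles the classification.


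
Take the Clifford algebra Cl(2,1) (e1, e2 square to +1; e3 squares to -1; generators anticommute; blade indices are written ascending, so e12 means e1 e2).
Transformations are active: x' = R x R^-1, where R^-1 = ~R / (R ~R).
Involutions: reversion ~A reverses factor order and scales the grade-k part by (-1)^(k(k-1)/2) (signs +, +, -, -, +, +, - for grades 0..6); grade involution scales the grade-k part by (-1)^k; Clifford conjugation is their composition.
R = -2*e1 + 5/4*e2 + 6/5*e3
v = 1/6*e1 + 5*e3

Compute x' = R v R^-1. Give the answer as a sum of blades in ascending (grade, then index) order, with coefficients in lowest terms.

~R = -2*e1 + 5/4*e2 + 6/5*e3, and R ~R = 1649/400, so R^-1 = ~R / (1649/400).
R v = -19/3 - 5/24*e12 - 51/5*e13 + 25/4*e23
Answer: 19717/3298*e1 - 19000/4947*e2 - 14325/1649*e3


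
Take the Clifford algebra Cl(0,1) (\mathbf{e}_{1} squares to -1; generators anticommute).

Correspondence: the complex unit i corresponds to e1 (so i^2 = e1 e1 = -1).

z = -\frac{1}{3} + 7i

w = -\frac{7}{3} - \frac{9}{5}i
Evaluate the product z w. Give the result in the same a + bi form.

In blades: z = -\frac{1}{3} + 7 e_{1}, w = -\frac{7}{3} - \frac{9}{5} e_{1}.
Distribute z over w term by term (generator squares from the signature, products reordered to ascending indices): (-\frac{1}{3})*w = \frac{7}{9} + \frac{3}{5} e_{1}; (7 e_{1})*w = \frac{63}{5} - \frac{49}{3} e_{1}.
Sum: \frac{602}{45} - \frac{236}{15} e_{1}; translating back through the correspondence:
Answer: \frac{602}{45} - \frac{236}{15}i


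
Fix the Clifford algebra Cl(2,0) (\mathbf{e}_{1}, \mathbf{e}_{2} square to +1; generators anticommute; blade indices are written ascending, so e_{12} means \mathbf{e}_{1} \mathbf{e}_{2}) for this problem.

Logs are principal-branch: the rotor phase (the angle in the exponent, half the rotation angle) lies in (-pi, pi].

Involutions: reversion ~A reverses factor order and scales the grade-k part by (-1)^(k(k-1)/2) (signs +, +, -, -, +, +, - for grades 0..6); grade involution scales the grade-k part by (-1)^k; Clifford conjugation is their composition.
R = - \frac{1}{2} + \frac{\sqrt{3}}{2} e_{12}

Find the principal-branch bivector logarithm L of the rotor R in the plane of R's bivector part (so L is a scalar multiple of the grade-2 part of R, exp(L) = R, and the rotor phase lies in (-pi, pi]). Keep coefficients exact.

The scalar part of R is - \frac{1}{2}, which pins the rotor phase on the principal branch; dividing the bivector part by the sine of that phase recovers the unit plane, and L is the phase times that plane.
Concretely: cos(phase) = - \frac{1}{2} gives phase = ±\frac{2 \pi}{3}, and since phase/sin(phase) is even the sign is immaterial: L = (phase/sin(phase)) * <R>_2 = (\frac{4 \sqrt{3} \pi}{9}) * <R>_2.
Answer: \frac{2 \pi}{3} e_{12}


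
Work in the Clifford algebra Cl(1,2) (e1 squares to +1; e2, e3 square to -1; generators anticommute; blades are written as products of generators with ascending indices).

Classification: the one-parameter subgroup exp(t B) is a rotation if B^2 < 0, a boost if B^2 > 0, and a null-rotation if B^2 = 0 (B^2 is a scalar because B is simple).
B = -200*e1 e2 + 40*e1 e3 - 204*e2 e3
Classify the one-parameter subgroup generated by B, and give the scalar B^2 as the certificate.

B^2 term by term: the squares give (-200)^2*(e1 e2)^2 + (40)^2*(e1 e3)^2 + (-204)^2*(e2 e3)^2 = 40000*(+1) + 1600*(+1) + 41616*(-1) = -16 (each basis 2-blade squares to minus the product of its generators' squares); cross terms between blades sharing an index anticommute and cancel. So B^2 = -16.
Answer: rotation, certificate B^2 = -16. Because -16 is invariant under every versor sandwich, the classification follows from its sign alone.


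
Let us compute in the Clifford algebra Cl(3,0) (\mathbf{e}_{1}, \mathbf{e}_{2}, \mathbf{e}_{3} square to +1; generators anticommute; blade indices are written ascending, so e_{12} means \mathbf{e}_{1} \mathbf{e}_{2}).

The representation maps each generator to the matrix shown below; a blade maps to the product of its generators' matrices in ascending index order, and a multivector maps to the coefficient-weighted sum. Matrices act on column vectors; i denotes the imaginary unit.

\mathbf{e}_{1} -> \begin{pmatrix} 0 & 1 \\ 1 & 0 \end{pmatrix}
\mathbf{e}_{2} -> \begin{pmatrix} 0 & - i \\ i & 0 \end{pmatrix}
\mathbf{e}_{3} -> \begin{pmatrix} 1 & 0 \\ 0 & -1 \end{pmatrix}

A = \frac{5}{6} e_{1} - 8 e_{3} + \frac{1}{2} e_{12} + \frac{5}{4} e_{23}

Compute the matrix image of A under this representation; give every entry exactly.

Bivector images (products of the table entries): rho(e_{12}) = rho(\mathbf{e}_{1})rho(\mathbf{e}_{2}) = \begin{pmatrix} i & 0 \\ 0 & - i \end{pmatrix}; rho(e_{23}) = rho(\mathbf{e}_{2})rho(\mathbf{e}_{3}) = \begin{pmatrix} 0 & i \\ i & 0 \end{pmatrix}.
M = (\frac{5}{6})*rho(e_{1}) + (-8)*rho(e_{3}) + (\frac{1}{2})*rho(e_{12}) + (\frac{5}{4})*rho(e_{23}), summed entrywise:
Answer: \begin{pmatrix} -8 + \frac{i}{2} & \frac{5}{6} + \frac{5 i}{4} \\ \frac{5}{6} + \frac{5 i}{4} & 8 - \frac{i}{2} \end{pmatrix}


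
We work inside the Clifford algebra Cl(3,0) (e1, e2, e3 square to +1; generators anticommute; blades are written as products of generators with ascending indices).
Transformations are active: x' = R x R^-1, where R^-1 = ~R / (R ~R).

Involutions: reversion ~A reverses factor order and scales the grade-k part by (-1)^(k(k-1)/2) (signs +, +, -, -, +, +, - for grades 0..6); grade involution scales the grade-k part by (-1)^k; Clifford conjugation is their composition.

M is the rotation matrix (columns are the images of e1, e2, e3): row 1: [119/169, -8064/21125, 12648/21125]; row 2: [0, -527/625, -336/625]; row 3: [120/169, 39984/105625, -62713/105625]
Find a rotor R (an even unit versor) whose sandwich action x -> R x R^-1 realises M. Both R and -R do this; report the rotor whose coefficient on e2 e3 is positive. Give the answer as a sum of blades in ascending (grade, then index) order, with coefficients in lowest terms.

Method: write R = a + b12*e1 e2 + b13*e1 e3 + b23*e2 e3 with a^2 + b12^2 + b13^2 + b23^2 = 1 (so R^-1 = ~R). Expanding the columns R e_j ~R gives tr M = 4a^2 - 1 and, from the antisymmetric part, M21 - M12 = -4a*b12, M13 - M31 = 4a*b13, M32 - M23 = -4a*b23.
Here tr M = -77401/105625, so a^2 = (1 + tr M)/4 = 7056/105625 and a = ±84/325. Taking a = 84/325: M21 - M12 = 8064/21125, M13 - M31 = -2352/21125, M32 - M23 = 96768/105625, giving b12 = -24/65, b13 = -7/65, b23 = -288/325, i.e. R = 84/325 - 24/65*e1 e2 - 7/65*e1 e3 - 288/325*e2 e3.
Its e2 e3 coefficient is negative, so report the other preimage -R.
Answer: -84/325 + 24/65*e1 e2 + 7/65*e1 e3 + 288/325*e2 e3. Sheet selection: the two-to-one cover makes ±R indistinguishable at the matrix level (trace -77401/105625), so uniqueness comes from the required sign on e2 e3.


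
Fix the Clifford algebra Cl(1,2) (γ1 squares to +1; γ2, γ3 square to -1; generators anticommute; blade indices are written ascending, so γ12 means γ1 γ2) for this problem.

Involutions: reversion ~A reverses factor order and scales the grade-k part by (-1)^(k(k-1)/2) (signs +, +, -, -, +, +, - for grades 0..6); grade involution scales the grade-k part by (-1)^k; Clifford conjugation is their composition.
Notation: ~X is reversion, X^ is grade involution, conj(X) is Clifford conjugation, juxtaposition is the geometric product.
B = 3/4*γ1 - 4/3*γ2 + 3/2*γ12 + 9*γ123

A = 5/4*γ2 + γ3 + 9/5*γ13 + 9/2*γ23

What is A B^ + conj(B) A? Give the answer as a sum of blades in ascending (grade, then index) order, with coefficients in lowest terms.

first term: -5/3 + 339/8*γ1 + 81/5*γ2 + 147/20*γ3 + 159/16*γ12 - 15/4*γ13 + 41/30*γ23 - 171/40*γ123
second term: -5/3 - 309/8*γ1 - 81/5*γ2 - 147/20*γ3 - 159/16*γ12 + 69/4*γ13 + 121/30*γ23 - 291/40*γ123
Answer: -10/3 + 15/4*γ1 + 27/2*γ13 + 27/5*γ23 - 231/20*γ123


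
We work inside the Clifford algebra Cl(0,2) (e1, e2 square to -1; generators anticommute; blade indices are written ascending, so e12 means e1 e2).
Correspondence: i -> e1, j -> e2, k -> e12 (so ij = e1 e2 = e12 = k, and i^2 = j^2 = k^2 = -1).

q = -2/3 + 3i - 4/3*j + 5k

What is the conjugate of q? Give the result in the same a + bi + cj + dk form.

In blades: q = -2/3 + 3*e1 - 4/3*e2 + 5*e12.
Conjugation here is Clifford conjugation: the scalar is fixed and the grade-1 and grade-2 blades all flip sign, giving -2/3 - 3*e1 + 4/3*e2 - 5*e12; translating back:
Answer: -2/3 - 3i + 4/3*j - 5k


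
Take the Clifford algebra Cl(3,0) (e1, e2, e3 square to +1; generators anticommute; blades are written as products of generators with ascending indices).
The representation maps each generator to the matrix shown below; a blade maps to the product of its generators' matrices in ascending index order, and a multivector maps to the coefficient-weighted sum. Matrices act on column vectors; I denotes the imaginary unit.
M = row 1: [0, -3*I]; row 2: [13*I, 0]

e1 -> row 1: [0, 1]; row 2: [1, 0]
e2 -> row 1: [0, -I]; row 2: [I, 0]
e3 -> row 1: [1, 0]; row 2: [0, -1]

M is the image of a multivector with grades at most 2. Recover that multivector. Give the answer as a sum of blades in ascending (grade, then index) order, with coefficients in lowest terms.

Method: 1, rho(e1), rho(e2), rho(e3) form a trace-orthogonal basis of the 2x2 complex matrices (tr(X Y) = 2 if X = Y, else 0), so M = m0*1 + m1*rho(e1) + m2*rho(e2) + m3*rho(e3) with m0 = tr(M)/2 = 0, m1 = tr(M rho(e1))/2 = 5*I, m2 = tr(M rho(e2))/2 = 8, m3 = tr(M rho(e3))/2 = 0.
Multiplying table entries, the bivector images are rho(e1 e2) = I*rho(e3), rho(e1 e3) = -I*rho(e2), rho(e2 e3) = I*rho(e1); with real blade coefficients the real parts of m0..m3 are the coefficients of 1, e1, e2, e3 and the imaginary parts give the bivectors (e2 e3: Im m1, e1 e3: -Im m2, e1 e2: Im m3).
Answer: 8*e2 + 5*e2 e3


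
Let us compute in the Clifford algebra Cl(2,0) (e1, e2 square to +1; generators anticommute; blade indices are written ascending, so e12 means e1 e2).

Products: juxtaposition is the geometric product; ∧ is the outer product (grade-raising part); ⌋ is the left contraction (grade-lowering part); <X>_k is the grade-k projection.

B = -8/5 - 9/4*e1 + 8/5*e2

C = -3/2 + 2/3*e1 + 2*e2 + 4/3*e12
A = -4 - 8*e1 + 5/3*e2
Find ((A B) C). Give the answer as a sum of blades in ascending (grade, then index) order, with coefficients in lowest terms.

step 1: 406/15 + 109/5*e1 - 136/15*e2 - 181/20*e12
step 2: -482/15 - 62/3*e1 + 617/6*e2 + 11917/120*e12
Answer: -482/15 - 62/3*e1 + 617/6*e2 + 11917/120*e12


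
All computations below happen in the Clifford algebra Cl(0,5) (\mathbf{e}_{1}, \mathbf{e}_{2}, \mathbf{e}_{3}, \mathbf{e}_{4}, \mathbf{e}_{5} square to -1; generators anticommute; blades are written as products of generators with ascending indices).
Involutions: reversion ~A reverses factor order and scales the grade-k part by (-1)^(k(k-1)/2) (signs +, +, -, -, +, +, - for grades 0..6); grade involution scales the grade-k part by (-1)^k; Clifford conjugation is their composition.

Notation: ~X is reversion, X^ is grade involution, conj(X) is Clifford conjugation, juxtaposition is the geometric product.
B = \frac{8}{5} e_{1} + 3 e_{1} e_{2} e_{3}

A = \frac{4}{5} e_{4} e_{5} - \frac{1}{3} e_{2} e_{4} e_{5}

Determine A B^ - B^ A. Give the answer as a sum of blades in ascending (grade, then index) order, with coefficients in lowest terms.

first term: -\frac{32}{25} e_{1} e_{4} e_{5} - \frac{8}{15} e_{1} e_{2} e_{4} e_{5} + e_{1} e_{3} e_{4} e_{5} - \frac{12}{5} e_{1} e_{2} e_{3} e_{4} e_{5}
second term: -\frac{32}{25} e_{1} e_{4} e_{5} + \frac{8}{15} e_{1} e_{2} e_{4} e_{5} + e_{1} e_{3} e_{4} e_{5} - \frac{12}{5} e_{1} e_{2} e_{3} e_{4} e_{5}
Answer: -\frac{16}{15} e_{1} e_{2} e_{4} e_{5}


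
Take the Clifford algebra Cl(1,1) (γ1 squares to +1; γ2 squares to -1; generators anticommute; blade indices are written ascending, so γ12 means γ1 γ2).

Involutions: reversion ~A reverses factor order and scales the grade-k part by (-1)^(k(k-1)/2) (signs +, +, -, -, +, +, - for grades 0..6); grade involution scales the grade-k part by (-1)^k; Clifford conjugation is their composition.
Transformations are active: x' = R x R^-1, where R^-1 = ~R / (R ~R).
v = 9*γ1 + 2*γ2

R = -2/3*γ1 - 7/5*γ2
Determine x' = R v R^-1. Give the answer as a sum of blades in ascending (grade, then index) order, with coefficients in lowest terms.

~R = -2/3*γ1 - 7/5*γ2, and R ~R = -341/225, so R^-1 = ~R / (-341/225).
R v = -16/5 + 169/15*γ12
Answer: -4029/341*γ1 - 2698/341*γ2


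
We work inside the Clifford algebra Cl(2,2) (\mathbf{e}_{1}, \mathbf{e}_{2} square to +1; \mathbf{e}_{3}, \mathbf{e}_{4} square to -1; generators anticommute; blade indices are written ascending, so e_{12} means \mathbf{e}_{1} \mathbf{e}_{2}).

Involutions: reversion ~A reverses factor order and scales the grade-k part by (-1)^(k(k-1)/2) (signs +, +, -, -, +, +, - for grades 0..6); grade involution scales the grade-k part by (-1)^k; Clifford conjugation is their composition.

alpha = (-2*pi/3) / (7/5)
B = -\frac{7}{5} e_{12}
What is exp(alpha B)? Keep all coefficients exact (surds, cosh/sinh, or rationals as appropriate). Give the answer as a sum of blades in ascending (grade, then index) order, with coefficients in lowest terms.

B^2 = (-\frac{7}{5})^2*(e_{12})^2 = \frac{49}{25}*(-1) = -\frac{49}{25} (a basis 2-blade squares to minus the product of its generators' squares).
B^2 = -\frac{49}{25} — the negative square puts this in the circular regime; l = \frac{7}{5}, alpha*l = - \frac{2 \pi}{3}, so exp(alpha B) = cos(- \frac{2 \pi}{3}) + (sin(- \frac{2 \pi}{3})/(\frac{7}{5}))*B = - \frac{1}{2} + (- \frac{5 \sqrt{3}}{14})*B.
Answer: - \frac{1}{2} + \frac{\sqrt{3}}{2} e_{12}


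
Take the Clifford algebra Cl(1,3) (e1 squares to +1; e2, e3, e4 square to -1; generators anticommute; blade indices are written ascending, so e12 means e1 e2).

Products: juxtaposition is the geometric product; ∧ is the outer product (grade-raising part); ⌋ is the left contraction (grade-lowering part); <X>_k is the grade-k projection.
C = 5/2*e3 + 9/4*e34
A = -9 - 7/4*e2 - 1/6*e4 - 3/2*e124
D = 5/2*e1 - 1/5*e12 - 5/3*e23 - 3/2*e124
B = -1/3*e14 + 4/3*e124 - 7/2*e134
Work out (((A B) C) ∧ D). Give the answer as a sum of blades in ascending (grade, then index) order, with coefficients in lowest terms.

step 1: 2 + 1/18*e1 - 1/2*e2 + 2/9*e12 - 7/12*e13 + 2/3*e14 + 21/4*e23 - 151/12*e124 + 63/2*e134 - 49/8*e1234
step 2: -833/12*e1 - 105/8*e2 + 5*e3 + 441/32*e12 + 59/36*e13 + 1281/16*e14 - 5/4*e23 - 189/16*e24 + 9/2*e34 - 3997/144*e123 - 245/16*e124 - 37/24*e134 - 9/8*e234 + 767/24*e1234
step 3: 525/16*e12 - 25/2*e13 + 8033/72*e123 - 945/32*e124 + 45/4*e134 - 5561/40*e1234
Answer: 525/16*e12 - 25/2*e13 + 8033/72*e123 - 945/32*e124 + 45/4*e134 - 5561/40*e1234


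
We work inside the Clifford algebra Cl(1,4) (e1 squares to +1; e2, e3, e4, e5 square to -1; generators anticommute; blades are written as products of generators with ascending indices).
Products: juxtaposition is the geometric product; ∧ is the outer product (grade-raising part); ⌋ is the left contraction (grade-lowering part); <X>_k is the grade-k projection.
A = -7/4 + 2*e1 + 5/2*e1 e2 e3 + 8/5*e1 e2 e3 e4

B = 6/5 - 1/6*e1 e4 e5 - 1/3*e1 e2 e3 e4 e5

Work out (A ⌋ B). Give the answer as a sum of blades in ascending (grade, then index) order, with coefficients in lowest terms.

step 1: -21/10 + 8/15*e5 + 1/2*e4 e5 + 7/24*e1 e4 e5 - 2/3*e2 e3 e4 e5 + 7/12*e1 e2 e3 e4 e5
Answer: -21/10 + 8/15*e5 + 1/2*e4 e5 + 7/24*e1 e4 e5 - 2/3*e2 e3 e4 e5 + 7/12*e1 e2 e3 e4 e5


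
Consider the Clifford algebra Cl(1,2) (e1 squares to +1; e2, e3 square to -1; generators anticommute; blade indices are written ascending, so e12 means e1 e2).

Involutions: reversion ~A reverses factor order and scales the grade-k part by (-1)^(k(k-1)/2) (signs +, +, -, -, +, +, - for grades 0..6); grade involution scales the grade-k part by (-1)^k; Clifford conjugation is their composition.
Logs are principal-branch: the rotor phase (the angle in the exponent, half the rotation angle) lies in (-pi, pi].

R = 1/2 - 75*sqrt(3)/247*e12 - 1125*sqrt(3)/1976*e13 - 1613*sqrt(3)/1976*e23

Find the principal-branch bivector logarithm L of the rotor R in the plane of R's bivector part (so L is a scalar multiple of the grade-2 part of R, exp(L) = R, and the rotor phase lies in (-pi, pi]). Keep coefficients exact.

The scalar part of R is 1/2, so the principal-branch rotor phase is pinned; divide the bivector part by its sine to get the unit plane — L is the phase times that plane.
Concretely: cos(phase) = 1/2 gives phase = ±pi/3, and since phase/sin(phase) is even the sign is immaterial: L = (phase/sin(phase)) * <R>_2 = (2*sqrt(3)*pi/9) * <R>_2.
Answer: -50*pi/247*e12 - 375*pi/988*e13 - 1613*pi/2964*e23


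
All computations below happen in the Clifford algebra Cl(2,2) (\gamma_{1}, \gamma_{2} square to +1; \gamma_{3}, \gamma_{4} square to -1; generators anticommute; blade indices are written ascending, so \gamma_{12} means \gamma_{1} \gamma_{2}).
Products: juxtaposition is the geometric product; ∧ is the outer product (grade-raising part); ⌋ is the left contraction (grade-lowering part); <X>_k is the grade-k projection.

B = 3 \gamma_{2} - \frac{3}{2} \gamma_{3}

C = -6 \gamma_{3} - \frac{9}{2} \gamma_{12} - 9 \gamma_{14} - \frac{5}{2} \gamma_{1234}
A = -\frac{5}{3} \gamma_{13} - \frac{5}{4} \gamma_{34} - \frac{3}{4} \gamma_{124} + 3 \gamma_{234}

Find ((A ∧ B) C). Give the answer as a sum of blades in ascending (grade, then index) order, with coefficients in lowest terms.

step 1: 5 \gamma_{123} - \frac{15}{4} \gamma_{234} - \frac{9}{8} \gamma_{1234}
step 2: \frac{45}{16} + \frac{75}{8} \gamma_{1} + \frac{45}{2} \gamma_{3} - \frac{25}{2} \gamma_{4} + 30 \gamma_{12} + \frac{81}{8} \gamma_{23} + \frac{45}{2} \gamma_{24} - \frac{81}{16} \gamma_{34} + \frac{135}{4} \gamma_{123} + \frac{27}{4} \gamma_{124} - \frac{135}{8} \gamma_{134} - 45 \gamma_{234}
Answer: \frac{45}{16} + \frac{75}{8} \gamma_{1} + \frac{45}{2} \gamma_{3} - \frac{25}{2} \gamma_{4} + 30 \gamma_{12} + \frac{81}{8} \gamma_{23} + \frac{45}{2} \gamma_{24} - \frac{81}{16} \gamma_{34} + \frac{135}{4} \gamma_{123} + \frac{27}{4} \gamma_{124} - \frac{135}{8} \gamma_{134} - 45 \gamma_{234}


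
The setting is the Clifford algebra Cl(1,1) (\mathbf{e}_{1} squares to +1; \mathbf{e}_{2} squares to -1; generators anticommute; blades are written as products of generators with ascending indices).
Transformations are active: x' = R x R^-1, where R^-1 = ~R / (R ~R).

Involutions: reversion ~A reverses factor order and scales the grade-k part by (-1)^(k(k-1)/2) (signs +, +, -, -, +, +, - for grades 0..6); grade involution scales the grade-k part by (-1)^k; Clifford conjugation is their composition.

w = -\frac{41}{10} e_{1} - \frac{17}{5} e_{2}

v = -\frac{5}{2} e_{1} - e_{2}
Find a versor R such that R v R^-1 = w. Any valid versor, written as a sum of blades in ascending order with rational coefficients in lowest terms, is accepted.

Construction: equal norms (both \frac{21}{4}) license R = v + w = -\frac{33}{5} e_{1} - \frac{22}{5} e_{2} — nothing changes along that direction, while (v - w)/2 changes sign, so v maps onto w.
Answer: -\frac{33}{5} e_{1} - \frac{22}{5} e_{2}


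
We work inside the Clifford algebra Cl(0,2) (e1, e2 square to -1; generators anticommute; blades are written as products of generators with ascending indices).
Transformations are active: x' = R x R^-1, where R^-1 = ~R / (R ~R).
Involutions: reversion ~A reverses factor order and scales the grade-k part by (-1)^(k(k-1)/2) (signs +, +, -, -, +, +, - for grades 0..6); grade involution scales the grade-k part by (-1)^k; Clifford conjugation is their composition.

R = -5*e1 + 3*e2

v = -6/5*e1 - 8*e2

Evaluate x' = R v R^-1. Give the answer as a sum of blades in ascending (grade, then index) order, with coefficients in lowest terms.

~R = -5*e1 + 3*e2, and R ~R = -34, so R^-1 = ~R / (-34).
R v = 18 + 218/5*e1 e2
Answer: 552/85*e1 + 82/17*e2


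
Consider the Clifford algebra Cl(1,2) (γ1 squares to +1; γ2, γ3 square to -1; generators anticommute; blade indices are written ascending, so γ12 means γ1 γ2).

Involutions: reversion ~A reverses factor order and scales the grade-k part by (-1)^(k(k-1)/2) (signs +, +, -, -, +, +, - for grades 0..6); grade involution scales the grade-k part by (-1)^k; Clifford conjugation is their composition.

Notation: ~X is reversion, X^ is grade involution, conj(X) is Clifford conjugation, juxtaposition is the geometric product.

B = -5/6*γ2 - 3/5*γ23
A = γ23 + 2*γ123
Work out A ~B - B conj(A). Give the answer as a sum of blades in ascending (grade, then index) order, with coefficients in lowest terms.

first term: -3/5 - 6/5*γ1 - 5/6*γ3 - 5/3*γ13
second term: -3/5 + 6/5*γ1 - 5/6*γ3 - 5/3*γ13
Answer: -12/5*γ1


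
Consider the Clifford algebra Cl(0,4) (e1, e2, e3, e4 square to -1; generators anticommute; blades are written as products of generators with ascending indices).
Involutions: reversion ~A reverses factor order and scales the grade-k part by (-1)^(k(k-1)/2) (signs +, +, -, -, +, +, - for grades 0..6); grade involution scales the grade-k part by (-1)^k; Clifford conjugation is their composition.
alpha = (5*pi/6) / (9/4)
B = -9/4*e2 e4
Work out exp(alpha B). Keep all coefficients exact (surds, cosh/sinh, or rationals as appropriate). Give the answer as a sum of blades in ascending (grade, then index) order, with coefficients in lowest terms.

B^2 = (-9/4)^2*(e2 e4)^2 = 81/16*(-1) = -81/16 (a basis 2-blade squares to minus the product of its generators' squares).
B^2 = -81/16 — a negative square means the series sums to a rotation: l = 9/4, alpha*l = 5*pi/6, so exp(alpha B) = cos(5*pi/6) + (sin(5*pi/6)/(9/4))*B = -sqrt(3)/2 + (2/9)*B.
Answer: -sqrt(3)/2 - 1/2*e2 e4


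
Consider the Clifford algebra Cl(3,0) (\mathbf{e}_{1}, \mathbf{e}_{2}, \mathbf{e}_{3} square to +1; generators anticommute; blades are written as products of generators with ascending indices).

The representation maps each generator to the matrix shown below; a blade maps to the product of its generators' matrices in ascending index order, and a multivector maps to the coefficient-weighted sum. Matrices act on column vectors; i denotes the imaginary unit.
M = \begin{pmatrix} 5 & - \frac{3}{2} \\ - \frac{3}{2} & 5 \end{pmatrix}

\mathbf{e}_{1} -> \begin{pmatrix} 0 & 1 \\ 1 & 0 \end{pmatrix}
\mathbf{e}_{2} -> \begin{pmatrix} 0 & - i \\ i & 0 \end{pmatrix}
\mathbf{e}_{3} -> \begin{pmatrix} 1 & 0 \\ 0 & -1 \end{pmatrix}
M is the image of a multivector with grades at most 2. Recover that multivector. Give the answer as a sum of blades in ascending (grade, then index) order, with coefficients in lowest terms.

Method: 1, rho(e_{1}), rho(e_{2}), rho(e_{3}) form a trace-orthogonal basis of the 2x2 complex matrices (tr(X Y) = 2 if X = Y, else 0), so M = m0*1 + m1*rho(e_{1}) + m2*rho(e_{2}) + m3*rho(e_{3}) with m0 = tr(M)/2 = 5, m1 = tr(M rho(e_{1}))/2 = - \frac{3}{2}, m2 = tr(M rho(e_{2}))/2 = 0, m3 = tr(M rho(e_{3}))/2 = 0.
Multiplying table entries, the bivector images are rho(e_{1} e_{2}) = i*rho(e_{3}), rho(e_{1} e_{3}) = -i*rho(e_{2}), rho(e_{2} e_{3}) = i*rho(e_{1}); with real blade coefficients the real parts of m0..m3 are the coefficients of 1, e_{1}, e_{2}, e_{3} and the imaginary parts give the bivectors (e_{2} e_{3}: Im m1, e_{1} e_{3}: -Im m2, e_{1} e_{2}: Im m3).
Answer: 5 - \frac{3}{2} e_{1}


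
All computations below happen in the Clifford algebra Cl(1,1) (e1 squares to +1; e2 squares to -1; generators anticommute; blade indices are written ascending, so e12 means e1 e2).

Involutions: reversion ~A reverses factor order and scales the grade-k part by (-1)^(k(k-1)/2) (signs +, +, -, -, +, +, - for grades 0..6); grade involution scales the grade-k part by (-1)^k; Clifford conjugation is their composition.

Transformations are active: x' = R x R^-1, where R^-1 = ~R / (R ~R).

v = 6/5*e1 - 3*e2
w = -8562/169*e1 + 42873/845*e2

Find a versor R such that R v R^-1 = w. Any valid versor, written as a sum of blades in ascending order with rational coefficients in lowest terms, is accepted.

Equal squares first: v^2 = w^2 = -189/25. Then v + w = -41796/845*e1 + 40338/845*e2 is a versor taking v to w, provided it is invertible.
Answer: -41796/845*e1 + 40338/845*e2


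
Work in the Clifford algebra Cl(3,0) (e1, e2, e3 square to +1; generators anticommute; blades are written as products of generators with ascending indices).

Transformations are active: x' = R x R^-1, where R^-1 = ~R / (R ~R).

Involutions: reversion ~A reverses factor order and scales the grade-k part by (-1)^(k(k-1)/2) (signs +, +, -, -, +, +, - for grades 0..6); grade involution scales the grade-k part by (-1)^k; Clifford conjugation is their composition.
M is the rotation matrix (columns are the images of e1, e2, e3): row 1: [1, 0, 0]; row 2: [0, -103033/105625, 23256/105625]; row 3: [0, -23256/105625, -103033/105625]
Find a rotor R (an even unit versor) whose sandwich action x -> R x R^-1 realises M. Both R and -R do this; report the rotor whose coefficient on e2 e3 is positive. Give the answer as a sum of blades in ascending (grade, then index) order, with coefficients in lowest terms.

Method: write R = a + b12*e1 e2 + b13*e1 e3 + b23*e2 e3 with a^2 + b12^2 + b13^2 + b23^2 = 1 (so R^-1 = ~R). Expanding the columns R e_j ~R gives tr M = 4a^2 - 1 and, from the antisymmetric part, M21 - M12 = -4a*b12, M13 - M31 = 4a*b13, M32 - M23 = -4a*b23.
Here tr M = -100441/105625, so a^2 = (1 + tr M)/4 = 1296/105625 and a = ±36/325. Taking a = 36/325: M21 - M12 = 0, M13 - M31 = 0, M32 - M23 = -46512/105625, giving b12 = 0, b13 = 0, b23 = 323/325, i.e. R = 36/325 + 323/325*e2 e3.
Its e2 e3 coefficient is already positive.
Answer: 36/325 + 323/325*e2 e3. Sheet selection: the two-to-one cover makes ±R indistinguishable at the matrix level (trace -100441/105625), so uniqueness comes from the required sign on e2 e3.
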